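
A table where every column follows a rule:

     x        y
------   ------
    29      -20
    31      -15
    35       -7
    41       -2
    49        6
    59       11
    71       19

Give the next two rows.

85  24; 101  32

Column x: differences are 2, 4, 6, … (increasing by 2 each time); 29, 31, 35, 41, 49, 59, 71 → 85 → 101.
Column y: alternating steps +5, +8, +5, +8, …, so -20, -15, -7, -2, 6, 11, 19 → 24 → 32.
Putting the parts together: 85  24 and then 101  32.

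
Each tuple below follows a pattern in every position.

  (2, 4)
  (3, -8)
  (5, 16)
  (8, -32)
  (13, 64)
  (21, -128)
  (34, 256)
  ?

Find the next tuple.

First part: each term is the sum of the two before it; 2, 3, 5, 8, 13, 21, 34 → 55.
Second part: 4, -8, 16, -32, 64, -128, 256 → -512 (×(-2) each step).
So the next tuple is (55, -512).

(55, -512)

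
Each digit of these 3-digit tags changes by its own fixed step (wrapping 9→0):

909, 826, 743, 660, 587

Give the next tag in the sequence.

First digit: −1 each step, mod 10, so 9, 8, 7, 6, 5 → 4.
Second digit: +2 each step, mod 10; 0, 2, 4, 6, 8 → 0.
Third digit: −3 each step, mod 10; 9, 6, 3, 0, 7 → 4.
So the next tag is 404.

404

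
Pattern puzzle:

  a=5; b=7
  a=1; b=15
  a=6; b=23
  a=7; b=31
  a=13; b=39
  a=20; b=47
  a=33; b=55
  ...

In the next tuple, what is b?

63

B: +8 each step, so 7, 15, 23, 31, 39, 47, 55 → 63.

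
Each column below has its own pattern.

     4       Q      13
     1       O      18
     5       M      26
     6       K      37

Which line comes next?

First component: each term is the sum of the two before it, so 4, 1, 5, 6 → 11.
Letter: Q, O, M, K → I (letters move back 2 places in the alphabet).
Third component: 13, 18, 26, 37 → 51 (differences are 5, 8, 11, … (increasing by 3 each time)).
Combining the parts gives 11  I  51.

11  I  51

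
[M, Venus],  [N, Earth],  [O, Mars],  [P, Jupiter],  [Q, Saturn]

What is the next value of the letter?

R

Letter — letters move forward 1 place in the alphabet: M, N, O, P, Q → R.
Planet goes Venus, Earth, Mars, Jupiter, Saturn → Uranus (runs through the planets Mercury→Neptune).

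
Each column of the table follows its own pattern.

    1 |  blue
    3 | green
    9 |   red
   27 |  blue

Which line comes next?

81  green

First component goes 1, 3, 9, 27 → 81 (×3 each step).
Colour goes blue, green, red, blue → green (repeats blue → green → red).
So the next line is 81  green.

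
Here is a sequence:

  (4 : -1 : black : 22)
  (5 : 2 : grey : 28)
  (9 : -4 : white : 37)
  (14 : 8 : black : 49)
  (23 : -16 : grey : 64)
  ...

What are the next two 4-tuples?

(37 : 32 : white : 82), (60 : -64 : black : 103)

First part: each term is the sum of the two before it; 4, 5, 9, 14, 23 → 37 → 60.
For the second part, ×(-2) each step: -1, 2, -4, 8, -16 → 32 → -64.
For the shade, repeats black → grey → white: black, grey, white, black, grey → white → black.
Fourth part: differences are 6, 9, 12, … (increasing by 3 each time); 22, 28, 37, 49, 64 → 82 → 103.
Putting the parts together: (37 : 32 : white : 82) and then (60 : -64 : black : 103).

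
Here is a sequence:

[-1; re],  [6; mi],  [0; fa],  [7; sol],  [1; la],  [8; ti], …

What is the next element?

[2; do]

First part: -1, 6, 0, 7, 1, 8 → 2 (alternating steps +7, −6, +7, −6, …).
Note: runs through the solfège scale do→ti, so re, mi, fa, sol, la, ti → do.
Putting it together: [2; do].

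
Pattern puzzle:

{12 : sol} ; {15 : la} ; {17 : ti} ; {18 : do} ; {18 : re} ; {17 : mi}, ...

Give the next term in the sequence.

{15 : fa}

First value: differences are 3, 2, 1, … (decreasing by 1 each time); 12, 15, 17, 18, 18, 17 → 15.
Note: runs through the solfège scale do→ti, so sol, la, ti, do, re, mi → fa.
Putting it together: {15 : fa}.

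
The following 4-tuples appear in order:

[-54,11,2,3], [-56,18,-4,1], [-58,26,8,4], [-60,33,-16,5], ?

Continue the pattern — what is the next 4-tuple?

[-62,41,32,9]

First coordinate: −2 each step; -54, -56, -58, -60 → -62.
For the second coordinate, alternating steps +7, +8, +7, +8, …: 11, 18, 26, 33 → 41.
For the third coordinate, ×(-2) each step: 2, -4, 8, -16 → 32.
Fourth coordinate goes 3, 1, 4, 5 → 9 (each term is the sum of the two before it).
Putting it together: [-62,41,32,9].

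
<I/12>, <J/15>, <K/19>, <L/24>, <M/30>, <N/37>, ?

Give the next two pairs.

<O/45>, <P/54>

For the letter, letters move forward 1 place in the alphabet: I, J, K, L, M, N → O → P.
Second entry goes 12, 15, 19, 24, 30, 37 → 45 → 54 (differences are 3, 4, 5, … (increasing by 1 each time)).
So the next two pairs are <O/45> and <P/54>.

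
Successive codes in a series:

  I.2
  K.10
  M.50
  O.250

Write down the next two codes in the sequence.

Q.1250 then S.6250

Letter — letters move forward 2 places in the alphabet: I, K, M, O → Q → S.
Second component goes 2, 10, 50, 250 → 1250 → 6250 (×5 each step).
So the next two codes are Q.1250 and S.6250.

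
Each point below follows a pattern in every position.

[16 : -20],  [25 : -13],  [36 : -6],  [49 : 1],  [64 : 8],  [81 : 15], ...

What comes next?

First entry goes 16, 25, 36, 49, 64, 81 → 100 (perfect squares: 4², 5², 6², …).
For the second entry, +7 each step: -20, -13, -6, 1, 8, 15 → 22.
Combining the parts gives [100 : 22].

[100 : 22]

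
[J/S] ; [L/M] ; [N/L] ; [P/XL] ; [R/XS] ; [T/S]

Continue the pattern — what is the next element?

[V/M]

Letter: letters move forward 2 places in the alphabet, so J, L, N, P, R, T → V.
For the size, repeats S → M → L → XL → XS: S, M, L, XL, XS, S → M.
Combining the parts gives [V/M].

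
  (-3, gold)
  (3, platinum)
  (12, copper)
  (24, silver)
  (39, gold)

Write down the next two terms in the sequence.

(57, platinum), (78, copper)

First component: -3, 3, 12, 24, 39 → 57 → 78 (differences are 6, 9, 12, … (increasing by 3 each time)).
Metal goes gold, platinum, copper, silver, gold → platinum → copper (repeats gold → platinum → copper → silver).
Putting the parts together: (57, platinum) and then (78, copper).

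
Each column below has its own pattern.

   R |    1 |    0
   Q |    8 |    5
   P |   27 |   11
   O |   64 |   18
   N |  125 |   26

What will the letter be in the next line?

M

Letter: letters move back 1 place in the alphabet, so R, Q, P, O, N → M.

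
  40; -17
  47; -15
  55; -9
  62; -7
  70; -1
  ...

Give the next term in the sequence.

First slot: 40, 47, 55, 62, 70 → 77 (alternating steps +7, +8, +7, +8, …).
Second slot: alternating steps +2, +6, +2, +6, …, so -17, -15, -9, -7, -1 → 1.
Combining the parts gives 77; 1.

77; 1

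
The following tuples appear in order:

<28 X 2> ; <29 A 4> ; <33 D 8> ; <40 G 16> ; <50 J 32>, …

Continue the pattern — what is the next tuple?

First part: differences are 1, 4, 7, … (increasing by 3 each time), so 28, 29, 33, 40, 50 → 63.
Letter: letters move forward 3 places in the alphabet, wrapping Z→A; X, A, D, G, J → M.
Third part — ×2 each step: 2, 4, 8, 16, 32 → 64.
So the next tuple is <63 M 64>.

<63 M 64>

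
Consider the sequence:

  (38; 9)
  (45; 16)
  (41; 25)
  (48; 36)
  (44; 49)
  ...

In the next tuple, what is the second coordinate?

64

For the second coordinate, perfect squares: 3², 4², 5², …: 9, 16, 25, 36, 49 → 64.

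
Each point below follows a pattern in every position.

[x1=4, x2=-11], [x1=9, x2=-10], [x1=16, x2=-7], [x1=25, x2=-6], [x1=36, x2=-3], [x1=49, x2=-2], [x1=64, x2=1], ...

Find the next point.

[x1=81, x2=2]

X1: perfect squares: 2², 3², 4², …; 4, 9, 16, 25, 36, 49, 64 → 81.
For the x2, alternating steps +1, +3, +1, +3, …: -11, -10, -7, -6, -3, -2, 1 → 2.
So the next point is [x1=81, x2=2].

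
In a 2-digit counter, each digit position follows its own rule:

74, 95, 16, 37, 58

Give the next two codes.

79, 90

First digit: +2 each step, mod 10; 7, 9, 1, 3, 5 → 7 → 9.
Second digit: +1 each step, mod 10, so 4, 5, 6, 7, 8 → 9 → 0.
Putting the parts together: 79 and then 90.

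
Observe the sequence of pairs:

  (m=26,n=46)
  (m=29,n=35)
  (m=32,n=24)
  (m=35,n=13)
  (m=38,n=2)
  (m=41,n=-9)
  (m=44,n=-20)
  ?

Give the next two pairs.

(m=47,n=-31), (m=50,n=-42)

M — +3 each step: 26, 29, 32, 35, 38, 41, 44 → 47 → 50.
N goes 46, 35, 24, 13, 2, -9, -20 → -31 → -42 (−11 each step).
So the next two pairs are (m=47,n=-31) and (m=50,n=-42).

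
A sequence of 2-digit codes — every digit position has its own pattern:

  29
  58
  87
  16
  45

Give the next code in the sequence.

74

First digit: 2, 5, 8, 1, 4 → 7 (+3 each step, mod 10).
Second digit: −1 each step, mod 10, so 9, 8, 7, 6, 5 → 4.
Combining the parts gives 74.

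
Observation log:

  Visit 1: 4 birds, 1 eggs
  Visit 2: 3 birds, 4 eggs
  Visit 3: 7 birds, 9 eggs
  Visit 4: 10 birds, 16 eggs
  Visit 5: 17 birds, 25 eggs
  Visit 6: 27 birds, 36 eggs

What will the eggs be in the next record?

For the birds, each term is the sum of the two before it: 4, 3, 7, 10, 17, 27 → 44.
Eggs goes 1, 4, 9, 16, 25, 36 → 49 (perfect squares: 1², 2², 3², …).

49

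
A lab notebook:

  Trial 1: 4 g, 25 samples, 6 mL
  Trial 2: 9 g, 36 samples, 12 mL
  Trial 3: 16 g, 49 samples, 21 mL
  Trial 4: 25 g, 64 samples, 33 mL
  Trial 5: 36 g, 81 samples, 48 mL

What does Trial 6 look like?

49 g, 100 samples, 66 mL

G: perfect squares: 2², 3², 4², …, so 4, 9, 16, 25, 36 → 49.
Samples goes 25, 36, 49, 64, 81 → 100 (perfect squares: 5², 6², 7², …).
ML: differences are 6, 9, 12, … (increasing by 3 each time), so 6, 12, 21, 33, 48 → 66.
Combining the parts gives 49 g, 100 samples, 66 mL.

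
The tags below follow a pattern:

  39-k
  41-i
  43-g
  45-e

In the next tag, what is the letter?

Letter: letters move back 2 places in the alphabet; k, i, g, e → c.

c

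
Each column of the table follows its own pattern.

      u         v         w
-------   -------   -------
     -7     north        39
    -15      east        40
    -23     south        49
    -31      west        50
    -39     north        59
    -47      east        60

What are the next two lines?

Column u: −8 each step, so -7, -15, -23, -31, -39, -47 → -55 → -63.
Column v: north, east, south, west, north, east → south → west (repeats north → east → south → west).
Column w: alternating steps +1, +9, +1, +9, …; 39, 40, 49, 50, 59, 60 → 69 → 70.
So the next two lines are -55  south  69 and -63  west  70.

-55  south  69; -63  west  70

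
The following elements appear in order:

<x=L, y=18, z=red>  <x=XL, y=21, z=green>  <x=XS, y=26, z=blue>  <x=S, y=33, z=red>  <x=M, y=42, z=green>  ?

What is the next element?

<x=L, y=53, z=blue>

For the x, runs through clothing sizes XS→XL: L, XL, XS, S, M → L.
Y: differences are 3, 5, 7, … (increasing by 2 each time); 18, 21, 26, 33, 42 → 53.
Z: red, green, blue, red, green → blue (repeats red → green → blue).
So the next element is <x=L, y=53, z=blue>.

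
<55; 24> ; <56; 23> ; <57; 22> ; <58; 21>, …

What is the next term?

First entry goes 55, 56, 57, 58 → 59 (+1 each step).
Second entry: together with the first entry always sums to 79; 24, 23, 22, 21 → 20.
So the next term is <59; 20>.

<59; 20>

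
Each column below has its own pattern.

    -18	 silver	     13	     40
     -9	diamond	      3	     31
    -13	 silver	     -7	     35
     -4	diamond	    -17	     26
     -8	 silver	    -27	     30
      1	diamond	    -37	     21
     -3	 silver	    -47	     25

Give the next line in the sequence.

6  diamond  -57  16

First component: -18, -9, -13, -4, -8, 1, -3 → 6 (alternating steps +9, −4, +9, −4, …).
For the rank, alternates silver ↔ diamond: silver, diamond, silver, diamond, silver, diamond, silver → diamond.
Third component goes 13, 3, -7, -17, -27, -37, -47 → -57 (−10 each step).
For the fourth component, together with the first component always sums to 22: 40, 31, 35, 26, 30, 21, 25 → 16.
Combining the parts gives 6  diamond  -57  16.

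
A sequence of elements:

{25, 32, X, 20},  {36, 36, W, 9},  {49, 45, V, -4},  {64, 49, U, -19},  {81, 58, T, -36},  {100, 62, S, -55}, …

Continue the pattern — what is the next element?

{121, 71, R, -76}

First component — perfect squares: 5², 6², 7², …: 25, 36, 49, 64, 81, 100 → 121.
Second component: alternating steps +4, +9, +4, +9, …, so 32, 36, 45, 49, 58, 62 → 71.
Letter: X, W, V, U, T, S → R (letters move back 1 place in the alphabet).
Fourth component goes 20, 9, -4, -19, -36, -55 → -76 (together with the first component always sums to 45).
Combining the parts gives {121, 71, R, -76}.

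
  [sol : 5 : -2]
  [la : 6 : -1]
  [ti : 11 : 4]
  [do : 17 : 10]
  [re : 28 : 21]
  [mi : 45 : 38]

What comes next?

[fa : 73 : 66]

Note goes sol, la, ti, do, re, mi → fa (runs through the solfège scale do→ti).
For the second component, each term is the sum of the two before it: 5, 6, 11, 17, 28, 45 → 73.
Third component — always 7 less than the second component: -2, -1, 4, 10, 21, 38 → 66.
Putting it together: [fa : 73 : 66].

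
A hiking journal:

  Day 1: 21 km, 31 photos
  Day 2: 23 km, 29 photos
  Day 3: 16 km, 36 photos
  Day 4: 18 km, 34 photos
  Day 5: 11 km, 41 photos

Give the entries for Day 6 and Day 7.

Km: 21, 23, 16, 18, 11 → 13 → 6 (alternating steps +2, −7, +2, −7, …).
Photos: 31, 29, 36, 34, 41 → 39 → 46 (together with the km always sums to 52).
Putting the parts together: 13 km, 39 photos and then 6 km, 46 photos.

13 km, 39 photos; 6 km, 46 photos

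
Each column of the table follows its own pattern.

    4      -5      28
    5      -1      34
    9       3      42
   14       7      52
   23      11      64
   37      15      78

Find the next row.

60  19  94

First component — each term is the sum of the two before it: 4, 5, 9, 14, 23, 37 → 60.
Second component goes -5, -1, 3, 7, 11, 15 → 19 (+4 each step).
Third component: 28, 34, 42, 52, 64, 78 → 94 (differences are 6, 8, 10, … (increasing by 2 each time)).
So the next row is 60  19  94.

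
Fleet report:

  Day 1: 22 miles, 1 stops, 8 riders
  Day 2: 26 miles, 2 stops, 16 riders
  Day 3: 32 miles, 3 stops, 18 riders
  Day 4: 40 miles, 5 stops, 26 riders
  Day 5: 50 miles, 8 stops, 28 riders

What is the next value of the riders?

Riders: alternating steps +8, +2, +8, +2, …; 8, 16, 18, 26, 28 → 36.

36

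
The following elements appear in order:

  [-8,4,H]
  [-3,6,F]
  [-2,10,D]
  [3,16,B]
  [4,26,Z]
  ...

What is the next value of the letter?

Letter — letters move back 2 places in the alphabet, wrapping A→Z: H, F, D, B, Z → X.

X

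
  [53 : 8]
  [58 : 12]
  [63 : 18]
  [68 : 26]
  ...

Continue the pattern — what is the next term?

[73 : 36]

First slot goes 53, 58, 63, 68 → 73 (+5 each step).
Second slot goes 8, 12, 18, 26 → 36 (differences are 4, 6, 8, … (increasing by 2 each time)).
So the next term is [73 : 36].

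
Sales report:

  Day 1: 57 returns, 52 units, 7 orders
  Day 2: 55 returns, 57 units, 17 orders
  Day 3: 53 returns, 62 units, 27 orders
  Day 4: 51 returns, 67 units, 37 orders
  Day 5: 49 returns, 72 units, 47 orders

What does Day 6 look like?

47 returns, 77 units, 57 orders

For the returns, −2 each step: 57, 55, 53, 51, 49 → 47.
For the units, +5 each step: 52, 57, 62, 67, 72 → 77.
For the orders, +10 each step: 7, 17, 27, 37, 47 → 57.
Putting it together: 47 returns, 77 units, 57 orders.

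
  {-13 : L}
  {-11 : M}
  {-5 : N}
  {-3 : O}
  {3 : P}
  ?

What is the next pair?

{5 : Q}

First part: -13, -11, -5, -3, 3 → 5 (alternating steps +2, +6, +2, +6, …).
Letter goes L, M, N, O, P → Q (letters move forward 1 place in the alphabet).
So the next pair is {5 : Q}.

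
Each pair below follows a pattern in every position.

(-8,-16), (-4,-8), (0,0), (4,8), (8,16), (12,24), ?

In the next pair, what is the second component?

32

First component — +4 each step: -8, -4, 0, 4, 8, 12 → 16.
For the second component, always 2 × the first component: -16, -8, 0, 8, 16, 24 → 32.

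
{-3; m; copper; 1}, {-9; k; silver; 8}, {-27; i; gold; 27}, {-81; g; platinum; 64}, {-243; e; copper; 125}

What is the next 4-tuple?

First slot — ×3 each step: -3, -9, -27, -81, -243 → -729.
For the letter, letters move back 2 places in the alphabet: m, k, i, g, e → c.
Metal: repeats copper → silver → gold → platinum; copper, silver, gold, platinum, copper → silver.
Fourth slot: perfect cubes: 1³, 2³, 3³, …, so 1, 8, 27, 64, 125 → 216.
Putting it together: {-729; c; silver; 216}.

{-729; c; silver; 216}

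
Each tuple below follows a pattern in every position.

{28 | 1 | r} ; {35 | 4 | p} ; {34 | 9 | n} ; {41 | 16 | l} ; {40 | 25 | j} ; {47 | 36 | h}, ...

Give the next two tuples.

First entry: 28, 35, 34, 41, 40, 47 → 46 → 53 (alternating steps +7, −1, +7, −1, …).
For the second entry, perfect squares: 1², 2², 3², …: 1, 4, 9, 16, 25, 36 → 49 → 64.
Letter: r, p, n, l, j, h → f → d (letters move back 2 places in the alphabet).
Putting the parts together: {46 | 49 | f} and then {53 | 64 | d}.

{46 | 49 | f}, {53 | 64 | d}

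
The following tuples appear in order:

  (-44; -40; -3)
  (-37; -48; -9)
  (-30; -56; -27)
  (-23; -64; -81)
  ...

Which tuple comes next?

For the first coordinate, +7 each step: -44, -37, -30, -23 → -16.
Second coordinate — −8 each step: -40, -48, -56, -64 → -72.
Third coordinate: -3, -9, -27, -81 → -243 (×3 each step).
Combining the parts gives (-16; -72; -243).

(-16; -72; -243)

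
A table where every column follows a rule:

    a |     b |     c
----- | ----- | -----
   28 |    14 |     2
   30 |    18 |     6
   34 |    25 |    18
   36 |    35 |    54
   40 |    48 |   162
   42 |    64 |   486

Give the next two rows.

46  83  1458; 48  105  4374

Column a — alternating steps +2, +4, +2, +4, …: 28, 30, 34, 36, 40, 42 → 46 → 48.
For the column b, differences are 4, 7, 10, … (increasing by 3 each time): 14, 18, 25, 35, 48, 64 → 83 → 105.
For the column c, ×3 each step: 2, 6, 18, 54, 162, 486 → 1458 → 4374.
Putting the parts together: 46  83  1458 and then 48  105  4374.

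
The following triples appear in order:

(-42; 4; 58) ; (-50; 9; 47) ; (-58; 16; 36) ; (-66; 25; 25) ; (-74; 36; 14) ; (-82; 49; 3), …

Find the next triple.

(-90; 64; -8)

First entry goes -42, -50, -58, -66, -74, -82 → -90 (−8 each step).
Second entry: perfect squares: 2², 3², 4², …; 4, 9, 16, 25, 36, 49 → 64.
For the third entry, −11 each step: 58, 47, 36, 25, 14, 3 → -8.
Putting it together: (-90; 64; -8).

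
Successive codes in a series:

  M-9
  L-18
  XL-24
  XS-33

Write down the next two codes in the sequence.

Size: runs through clothing sizes XS→XL; M, L, XL, XS → S → M.
Second component — alternating steps +9, +6, +9, +6, …: 9, 18, 24, 33 → 39 → 48.
Putting the parts together: S-39 and then M-48.

S-39, M-48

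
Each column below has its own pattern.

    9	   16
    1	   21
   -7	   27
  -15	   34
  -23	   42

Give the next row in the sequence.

First component: 9, 1, -7, -15, -23 → -31 (−8 each step).
Second component: differences are 5, 6, 7, … (increasing by 1 each time); 16, 21, 27, 34, 42 → 51.
Putting it together: -31  51.

-31  51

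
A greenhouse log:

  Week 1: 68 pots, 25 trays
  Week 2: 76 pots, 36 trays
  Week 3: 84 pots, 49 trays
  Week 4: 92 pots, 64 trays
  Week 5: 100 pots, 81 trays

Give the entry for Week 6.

Pots: +8 each step, so 68, 76, 84, 92, 100 → 108.
Trays: perfect squares: 5², 6², 7², …, so 25, 36, 49, 64, 81 → 100.
So the next row is 108 pots, 100 trays.

108 pots, 100 trays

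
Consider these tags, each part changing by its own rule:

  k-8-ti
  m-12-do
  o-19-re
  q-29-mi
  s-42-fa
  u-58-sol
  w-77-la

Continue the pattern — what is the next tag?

Letter — letters move forward 2 places in the alphabet: k, m, o, q, s, u, w → y.
Second component goes 8, 12, 19, 29, 42, 58, 77 → 99 (differences are 4, 7, 10, … (increasing by 3 each time)).
For the note, runs through the solfège scale do→ti: ti, do, re, mi, fa, sol, la → ti.
So the next tag is y-99-ti.

y-99-ti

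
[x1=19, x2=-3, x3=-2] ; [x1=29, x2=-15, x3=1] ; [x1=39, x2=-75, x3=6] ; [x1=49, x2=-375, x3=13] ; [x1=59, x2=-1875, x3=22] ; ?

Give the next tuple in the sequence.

[x1=69, x2=-9375, x3=33]

X1 goes 19, 29, 39, 49, 59 → 69 (+10 each step).
X2 — ×5 each step: -3, -15, -75, -375, -1875 → -9375.
X3 — differences are 3, 5, 7, … (increasing by 2 each time): -2, 1, 6, 13, 22 → 33.
Combining the parts gives [x1=69, x2=-9375, x3=33].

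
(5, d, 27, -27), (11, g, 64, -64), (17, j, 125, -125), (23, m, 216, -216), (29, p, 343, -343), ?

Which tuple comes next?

For the first component, +6 each step: 5, 11, 17, 23, 29 → 35.
For the letter, letters move forward 3 places in the alphabet: d, g, j, m, p → s.
Third component: perfect cubes: 3³, 4³, 5³, …; 27, 64, 125, 216, 343 → 512.
Fourth component — always the negative of the third component: -27, -64, -125, -216, -343 → -512.
So the next tuple is (35, s, 512, -512).

(35, s, 512, -512)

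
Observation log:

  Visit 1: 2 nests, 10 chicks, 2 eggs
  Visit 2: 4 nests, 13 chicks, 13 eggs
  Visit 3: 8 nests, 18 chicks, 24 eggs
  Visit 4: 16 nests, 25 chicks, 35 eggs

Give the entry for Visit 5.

32 nests, 34 chicks, 46 eggs

Nests: 2, 4, 8, 16 → 32 (×2 each step).
Chicks: differences are 3, 5, 7, … (increasing by 2 each time); 10, 13, 18, 25 → 34.
Eggs — +11 each step: 2, 13, 24, 35 → 46.
So the next line is 32 nests, 34 chicks, 46 eggs.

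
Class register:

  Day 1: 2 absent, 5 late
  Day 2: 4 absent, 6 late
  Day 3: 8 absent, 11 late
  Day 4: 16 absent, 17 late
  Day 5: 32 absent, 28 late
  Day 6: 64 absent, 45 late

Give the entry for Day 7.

128 absent, 73 late

Absent: ×2 each step; 2, 4, 8, 16, 32, 64 → 128.
Late: each term is the sum of the two before it, so 5, 6, 11, 17, 28, 45 → 73.
Putting it together: 128 absent, 73 late.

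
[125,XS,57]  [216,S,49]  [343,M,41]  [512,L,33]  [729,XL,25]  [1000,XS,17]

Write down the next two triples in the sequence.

First part: perfect cubes: 5³, 6³, 7³, …; 125, 216, 343, 512, 729, 1000 → 1331 → 1728.
Size: repeats XS → S → M → L → XL; XS, S, M, L, XL, XS → S → M.
For the third part, −8 each step: 57, 49, 41, 33, 25, 17 → 9 → 1.
Putting the parts together: [1331,S,9] and then [1728,M,1].

[1331,S,9], [1728,M,1]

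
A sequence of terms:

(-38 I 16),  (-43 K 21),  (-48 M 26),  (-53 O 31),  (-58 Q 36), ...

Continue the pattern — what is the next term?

For the first coordinate, −5 each step: -38, -43, -48, -53, -58 → -63.
For the letter, letters move forward 2 places in the alphabet: I, K, M, O, Q → S.
For the third coordinate, +5 each step: 16, 21, 26, 31, 36 → 41.
So the next term is (-63 S 41).

(-63 S 41)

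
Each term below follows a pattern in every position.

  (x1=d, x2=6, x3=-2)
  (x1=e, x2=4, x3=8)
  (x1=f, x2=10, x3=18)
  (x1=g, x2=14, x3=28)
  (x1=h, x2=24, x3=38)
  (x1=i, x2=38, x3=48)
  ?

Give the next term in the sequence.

(x1=j, x2=62, x3=58)

For the x1, letters move forward 1 place in the alphabet: d, e, f, g, h, i → j.
X2 — each term is the sum of the two before it: 6, 4, 10, 14, 24, 38 → 62.
X3: -2, 8, 18, 28, 38, 48 → 58 (+10 each step).
So the next term is (x1=j, x2=62, x3=58).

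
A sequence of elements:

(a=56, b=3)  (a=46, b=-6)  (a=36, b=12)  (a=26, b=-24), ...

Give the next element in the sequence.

(a=16, b=48)

A: 56, 46, 36, 26 → 16 (−10 each step).
B goes 3, -6, 12, -24 → 48 (×(-2) each step).
Combining the parts gives (a=16, b=48).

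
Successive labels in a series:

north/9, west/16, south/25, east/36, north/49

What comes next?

west/64

For the direction, repeats north → west → south → east: north, west, south, east, north → west.
Second component: perfect squares: 3², 4², 5², …; 9, 16, 25, 36, 49 → 64.
So the next label is west/64.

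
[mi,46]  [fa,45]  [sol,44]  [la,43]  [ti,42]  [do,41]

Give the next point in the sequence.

For the note, runs through the solfège scale do→ti: mi, fa, sol, la, ti, do → re.
For the second slot, −1 each step: 46, 45, 44, 43, 42, 41 → 40.
Putting it together: [re,40].

[re,40]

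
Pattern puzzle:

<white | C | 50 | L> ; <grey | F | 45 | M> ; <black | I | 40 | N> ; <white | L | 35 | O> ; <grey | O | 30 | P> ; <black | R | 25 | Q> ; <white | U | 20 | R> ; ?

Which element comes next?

<grey | X | 15 | S>

Shade — repeats white → grey → black: white, grey, black, white, grey, black, white → grey.
First letter: letters move forward 3 places in the alphabet, so C, F, I, L, O, R, U → X.
Third value: −5 each step; 50, 45, 40, 35, 30, 25, 20 → 15.
Second letter: L, M, N, O, P, Q, R → S (letters move forward 1 place in the alphabet).
So the next element is <grey | X | 15 | S>.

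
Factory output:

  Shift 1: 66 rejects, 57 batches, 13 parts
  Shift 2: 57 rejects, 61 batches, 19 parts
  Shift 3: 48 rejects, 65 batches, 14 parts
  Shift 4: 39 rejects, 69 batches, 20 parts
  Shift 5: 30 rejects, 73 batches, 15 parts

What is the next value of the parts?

Parts: alternating steps +6, −5, +6, −5, …, so 13, 19, 14, 20, 15 → 21.

21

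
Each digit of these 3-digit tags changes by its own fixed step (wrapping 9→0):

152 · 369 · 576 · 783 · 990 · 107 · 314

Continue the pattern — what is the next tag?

521

First digit: +2 each step, mod 10, so 1, 3, 5, 7, 9, 1, 3 → 5.
Second digit — +1 each step, mod 10: 5, 6, 7, 8, 9, 0, 1 → 2.
Third digit — −3 each step, mod 10: 2, 9, 6, 3, 0, 7, 4 → 1.
So the next tag is 521.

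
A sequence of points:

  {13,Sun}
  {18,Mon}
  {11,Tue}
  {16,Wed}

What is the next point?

{9,Thu}

First component goes 13, 18, 11, 16 → 9 (alternating steps +5, −7, +5, −7, …).
Day goes Sun, Mon, Tue, Wed → Thu (runs through the weekdays Mon→Sun).
Combining the parts gives {9,Thu}.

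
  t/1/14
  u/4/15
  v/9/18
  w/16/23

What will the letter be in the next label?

Letter: letters move forward 1 place in the alphabet; t, u, v, w → x.

x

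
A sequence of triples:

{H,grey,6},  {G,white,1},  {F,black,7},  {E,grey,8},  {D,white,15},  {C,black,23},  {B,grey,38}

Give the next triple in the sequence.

Letter: letters move back 1 place in the alphabet, so H, G, F, E, D, C, B → A.
For the shade, repeats grey → white → black: grey, white, black, grey, white, black, grey → white.
Third value — each term is the sum of the two before it: 6, 1, 7, 8, 15, 23, 38 → 61.
Combining the parts gives {A,white,61}.

{A,white,61}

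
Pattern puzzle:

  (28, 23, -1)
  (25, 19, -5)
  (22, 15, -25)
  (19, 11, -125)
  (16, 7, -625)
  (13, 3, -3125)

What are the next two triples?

First slot: 28, 25, 22, 19, 16, 13 → 10 → 7 (−3 each step).
Second slot — −4 each step: 23, 19, 15, 11, 7, 3 → -1 → -5.
Third slot: ×5 each step, so -1, -5, -25, -125, -625, -3125 → -15625 → -78125.
Putting the parts together: (10, -1, -15625) and then (7, -5, -78125).

(10, -1, -15625), (7, -5, -78125)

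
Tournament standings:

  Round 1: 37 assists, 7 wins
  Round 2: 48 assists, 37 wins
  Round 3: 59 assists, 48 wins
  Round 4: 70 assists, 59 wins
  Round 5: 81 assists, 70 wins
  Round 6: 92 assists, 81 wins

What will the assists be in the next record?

Assists: +11 each step, so 37, 48, 59, 70, 81, 92 → 103.

103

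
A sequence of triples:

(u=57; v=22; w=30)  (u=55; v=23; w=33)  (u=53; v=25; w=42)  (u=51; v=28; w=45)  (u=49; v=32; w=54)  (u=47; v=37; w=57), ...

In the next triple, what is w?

U: 57, 55, 53, 51, 49, 47 → 45 (−2 each step).
V: 22, 23, 25, 28, 32, 37 → 43 (differences are 1, 2, 3, … (increasing by 1 each time)).
W: alternating steps +3, +9, +3, +9, …, so 30, 33, 42, 45, 54, 57 → 66.

66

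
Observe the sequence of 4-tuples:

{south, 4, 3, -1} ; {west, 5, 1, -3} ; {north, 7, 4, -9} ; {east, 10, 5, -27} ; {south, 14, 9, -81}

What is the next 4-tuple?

Direction: repeats south → west → north → east; south, west, north, east, south → west.
Second entry: differences are 1, 2, 3, … (increasing by 1 each time), so 4, 5, 7, 10, 14 → 19.
Third entry: 3, 1, 4, 5, 9 → 14 (each term is the sum of the two before it).
Fourth entry: ×3 each step; -1, -3, -9, -27, -81 → -243.
Putting it together: {west, 19, 14, -243}.

{west, 19, 14, -243}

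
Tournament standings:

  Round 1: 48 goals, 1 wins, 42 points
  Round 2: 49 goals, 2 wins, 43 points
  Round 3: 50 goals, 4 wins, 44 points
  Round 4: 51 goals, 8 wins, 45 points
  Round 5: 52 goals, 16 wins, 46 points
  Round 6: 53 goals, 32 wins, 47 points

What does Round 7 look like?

Goals: +1 each step; 48, 49, 50, 51, 52, 53 → 54.
Wins — ×2 each step: 1, 2, 4, 8, 16, 32 → 64.
Points: always 6 less than the goals, so 42, 43, 44, 45, 46, 47 → 48.
Combining the parts gives 54 goals, 64 wins, 48 points.

54 goals, 64 wins, 48 points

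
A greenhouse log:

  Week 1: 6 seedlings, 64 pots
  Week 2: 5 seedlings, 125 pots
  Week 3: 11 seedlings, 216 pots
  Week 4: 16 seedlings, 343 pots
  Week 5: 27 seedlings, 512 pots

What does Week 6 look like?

Seedlings: each term is the sum of the two before it; 6, 5, 11, 16, 27 → 43.
Pots: perfect cubes: 4³, 5³, 6³, …, so 64, 125, 216, 343, 512 → 729.
Putting it together: 43 seedlings, 729 pots.

43 seedlings, 729 pots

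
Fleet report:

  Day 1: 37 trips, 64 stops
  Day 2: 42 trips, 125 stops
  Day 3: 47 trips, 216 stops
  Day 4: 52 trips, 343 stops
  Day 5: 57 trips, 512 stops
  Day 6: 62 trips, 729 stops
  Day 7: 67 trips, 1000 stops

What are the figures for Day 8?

72 trips, 1331 stops

Trips: +5 each step, so 37, 42, 47, 52, 57, 62, 67 → 72.
For the stops, perfect cubes: 4³, 5³, 6³, …: 64, 125, 216, 343, 512, 729, 1000 → 1331.
So the next line is 72 trips, 1331 stops.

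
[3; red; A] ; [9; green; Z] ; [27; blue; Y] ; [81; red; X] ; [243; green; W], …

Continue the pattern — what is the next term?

First part goes 3, 9, 27, 81, 243 → 729 (×3 each step).
Colour: repeats red → green → blue, so red, green, blue, red, green → blue.
Letter: letters move back 1 place in the alphabet, wrapping A→Z; A, Z, Y, X, W → V.
Combining the parts gives [729; blue; V].

[729; blue; V]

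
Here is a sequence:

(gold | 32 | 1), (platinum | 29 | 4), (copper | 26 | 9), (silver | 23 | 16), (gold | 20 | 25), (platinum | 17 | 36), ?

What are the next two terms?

(copper | 14 | 49), (silver | 11 | 64)

Metal goes gold, platinum, copper, silver, gold, platinum → copper → silver (repeats gold → platinum → copper → silver).
Second slot — −3 each step: 32, 29, 26, 23, 20, 17 → 14 → 11.
Third slot: perfect squares: 1², 2², 3², …, so 1, 4, 9, 16, 25, 36 → 49 → 64.
So the next two terms are (copper | 14 | 49) and (silver | 11 | 64).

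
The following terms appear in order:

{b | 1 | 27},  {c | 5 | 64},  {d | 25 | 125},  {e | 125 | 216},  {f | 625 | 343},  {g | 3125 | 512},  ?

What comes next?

Letter goes b, c, d, e, f, g → h (letters move forward 1 place in the alphabet).
Second part: ×5 each step; 1, 5, 25, 125, 625, 3125 → 15625.
Third part — perfect cubes: 3³, 4³, 5³, …: 27, 64, 125, 216, 343, 512 → 729.
So the next term is {h | 15625 | 729}.

{h | 15625 | 729}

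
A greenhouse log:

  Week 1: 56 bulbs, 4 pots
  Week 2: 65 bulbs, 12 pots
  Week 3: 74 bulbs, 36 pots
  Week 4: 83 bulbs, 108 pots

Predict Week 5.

Bulbs: 56, 65, 74, 83 → 92 (+9 each step).
Pots: ×3 each step, so 4, 12, 36, 108 → 324.
Combining the parts gives 92 bulbs, 324 pots.

92 bulbs, 324 pots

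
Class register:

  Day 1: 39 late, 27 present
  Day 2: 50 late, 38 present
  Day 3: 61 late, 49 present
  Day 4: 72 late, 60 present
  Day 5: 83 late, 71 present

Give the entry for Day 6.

Late: +11 each step; 39, 50, 61, 72, 83 → 94.
For the present, always 12 less than the late: 27, 38, 49, 60, 71 → 82.
Combining the parts gives 94 late, 82 present.

94 late, 82 present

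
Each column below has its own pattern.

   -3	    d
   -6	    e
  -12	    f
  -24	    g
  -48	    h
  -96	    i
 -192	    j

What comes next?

First component: -3, -6, -12, -24, -48, -96, -192 → -384 (×2 each step).
Letter — letters move forward 1 place in the alphabet: d, e, f, g, h, i, j → k.
So the next row is -384  k.

-384  k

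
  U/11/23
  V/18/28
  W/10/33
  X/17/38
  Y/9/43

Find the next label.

Letter: U, V, W, X, Y → Z (letters move forward 1 place in the alphabet).
Second component goes 11, 18, 10, 17, 9 → 16 (alternating steps +7, −8, +7, −8, …).
For the third component, +5 each step: 23, 28, 33, 38, 43 → 48.
Putting it together: Z/16/48.

Z/16/48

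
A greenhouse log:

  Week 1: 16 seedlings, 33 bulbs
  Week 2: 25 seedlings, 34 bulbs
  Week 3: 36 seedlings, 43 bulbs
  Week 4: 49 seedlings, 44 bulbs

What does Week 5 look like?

64 seedlings, 53 bulbs

Seedlings goes 16, 25, 36, 49 → 64 (perfect squares: 4², 5², 6², …).
Bulbs — alternating steps +1, +9, +1, +9, …: 33, 34, 43, 44 → 53.
Combining the parts gives 64 seedlings, 53 bulbs.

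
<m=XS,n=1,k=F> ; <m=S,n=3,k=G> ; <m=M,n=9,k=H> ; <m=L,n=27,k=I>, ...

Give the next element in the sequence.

For the m, runs through clothing sizes XS→XL: XS, S, M, L → XL.
N — ×3 each step: 1, 3, 9, 27 → 81.
K: F, G, H, I → J (letters move forward 1 place in the alphabet).
So the next element is <m=XL,n=81,k=J>.

<m=XL,n=81,k=J>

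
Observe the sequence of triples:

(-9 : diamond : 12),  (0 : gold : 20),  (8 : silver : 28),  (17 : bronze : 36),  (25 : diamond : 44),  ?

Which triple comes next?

(34 : gold : 52)

For the first part, alternating steps +9, +8, +9, +8, …: -9, 0, 8, 17, 25 → 34.
Rank: diamond, gold, silver, bronze, diamond → gold (repeats diamond → gold → silver → bronze).
Third part: +8 each step; 12, 20, 28, 36, 44 → 52.
So the next triple is (34 : gold : 52).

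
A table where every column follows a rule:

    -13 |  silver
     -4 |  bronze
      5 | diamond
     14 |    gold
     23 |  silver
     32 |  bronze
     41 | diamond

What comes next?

First component — +9 each step: -13, -4, 5, 14, 23, 32, 41 → 50.
Rank: repeats silver → bronze → diamond → gold; silver, bronze, diamond, gold, silver, bronze, diamond → gold.
Putting it together: 50  gold.

50  gold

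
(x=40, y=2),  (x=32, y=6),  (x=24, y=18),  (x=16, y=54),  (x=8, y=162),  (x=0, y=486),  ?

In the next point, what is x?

X: −8 each step, so 40, 32, 24, 16, 8, 0 → -8.

-8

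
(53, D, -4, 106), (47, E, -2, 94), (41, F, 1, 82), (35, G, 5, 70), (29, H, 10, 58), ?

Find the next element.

For the first component, −6 each step: 53, 47, 41, 35, 29 → 23.
Letter: letters move forward 1 place in the alphabet; D, E, F, G, H → I.
Third component: differences are 2, 3, 4, … (increasing by 1 each time), so -4, -2, 1, 5, 10 → 16.
For the fourth component, always 2 × the first component: 106, 94, 82, 70, 58 → 46.
So the next element is (23, I, 16, 46).

(23, I, 16, 46)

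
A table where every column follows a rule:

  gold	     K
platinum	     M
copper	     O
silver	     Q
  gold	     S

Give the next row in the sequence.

Metal: repeats gold → platinum → copper → silver, so gold, platinum, copper, silver, gold → platinum.
Letter: letters move forward 2 places in the alphabet, so K, M, O, Q, S → U.
So the next row is platinum  U.

platinum  U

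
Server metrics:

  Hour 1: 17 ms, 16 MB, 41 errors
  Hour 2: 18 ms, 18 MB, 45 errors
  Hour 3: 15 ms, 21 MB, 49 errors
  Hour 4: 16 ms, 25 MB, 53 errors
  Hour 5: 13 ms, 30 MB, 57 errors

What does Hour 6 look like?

Ms goes 17, 18, 15, 16, 13 → 14 (alternating steps +1, −3, +1, −3, …).
MB goes 16, 18, 21, 25, 30 → 36 (differences are 2, 3, 4, … (increasing by 1 each time)).
For the errors, +4 each step: 41, 45, 49, 53, 57 → 61.
So the next row is 14 ms, 36 MB, 61 errors.

14 ms, 36 MB, 61 errors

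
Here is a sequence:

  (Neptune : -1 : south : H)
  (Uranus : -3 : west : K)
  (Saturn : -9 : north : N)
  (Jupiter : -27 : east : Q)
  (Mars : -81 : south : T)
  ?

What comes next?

(Earth : -243 : west : W)

Planet — runs backward through the planets Mercury→Neptune: Neptune, Uranus, Saturn, Jupiter, Mars → Earth.
For the second component, ×3 each step: -1, -3, -9, -27, -81 → -243.
Direction: repeats south → west → north → east, so south, west, north, east, south → west.
Letter: letters move forward 3 places in the alphabet; H, K, N, Q, T → W.
Combining the parts gives (Earth : -243 : west : W).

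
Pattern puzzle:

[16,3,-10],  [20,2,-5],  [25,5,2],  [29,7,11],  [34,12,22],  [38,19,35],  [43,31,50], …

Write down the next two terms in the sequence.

[47,50,67], [52,81,86]

First part — alternating steps +4, +5, +4, +5, …: 16, 20, 25, 29, 34, 38, 43 → 47 → 52.
For the second part, each term is the sum of the two before it: 3, 2, 5, 7, 12, 19, 31 → 50 → 81.
Third part — differences are 5, 7, 9, … (increasing by 2 each time): -10, -5, 2, 11, 22, 35, 50 → 67 → 86.
Putting the parts together: [47,50,67] and then [52,81,86].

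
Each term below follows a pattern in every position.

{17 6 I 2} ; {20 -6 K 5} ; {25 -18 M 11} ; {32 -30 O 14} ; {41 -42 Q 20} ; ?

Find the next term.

First component — differences are 3, 5, 7, … (increasing by 2 each time): 17, 20, 25, 32, 41 → 52.
For the second component, −12 each step: 6, -6, -18, -30, -42 → -54.
Letter: I, K, M, O, Q → S (letters move forward 2 places in the alphabet).
Fourth component goes 2, 5, 11, 14, 20 → 23 (alternating steps +3, +6, +3, +6, …).
So the next term is {52 -54 S 23}.

{52 -54 S 23}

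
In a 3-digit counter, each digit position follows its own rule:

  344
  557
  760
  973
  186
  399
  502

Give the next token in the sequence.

715

First digit: +2 each step, mod 10, so 3, 5, 7, 9, 1, 3, 5 → 7.
Second digit: 4, 5, 6, 7, 8, 9, 0 → 1 (+1 each step, mod 10).
Third digit: 4, 7, 0, 3, 6, 9, 2 → 5 (+3 each step, mod 10).
Putting it together: 715.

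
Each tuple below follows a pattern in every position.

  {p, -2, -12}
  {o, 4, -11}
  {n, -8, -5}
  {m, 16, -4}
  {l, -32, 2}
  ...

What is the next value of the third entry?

For the third entry, alternating steps +1, +6, +1, +6, …: -12, -11, -5, -4, 2 → 3.

3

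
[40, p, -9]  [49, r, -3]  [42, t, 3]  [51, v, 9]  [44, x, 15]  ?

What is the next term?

First component: alternating steps +9, −7, +9, −7, …; 40, 49, 42, 51, 44 → 53.
For the letter, letters move forward 2 places in the alphabet: p, r, t, v, x → z.
Third component — +6 each step: -9, -3, 3, 9, 15 → 21.
So the next term is [53, z, 21].

[53, z, 21]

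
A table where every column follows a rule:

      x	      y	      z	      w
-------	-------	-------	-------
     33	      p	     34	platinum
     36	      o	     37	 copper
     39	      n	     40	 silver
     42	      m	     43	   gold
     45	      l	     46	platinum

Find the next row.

48  k  49  copper

Column x goes 33, 36, 39, 42, 45 → 48 (+3 each step).
Column y — letters move back 1 place in the alphabet: p, o, n, m, l → k.
Column z: always 1 more than the column x; 34, 37, 40, 43, 46 → 49.
For the column w, repeats platinum → copper → silver → gold: platinum, copper, silver, gold, platinum → copper.
Putting it together: 48  k  49  copper.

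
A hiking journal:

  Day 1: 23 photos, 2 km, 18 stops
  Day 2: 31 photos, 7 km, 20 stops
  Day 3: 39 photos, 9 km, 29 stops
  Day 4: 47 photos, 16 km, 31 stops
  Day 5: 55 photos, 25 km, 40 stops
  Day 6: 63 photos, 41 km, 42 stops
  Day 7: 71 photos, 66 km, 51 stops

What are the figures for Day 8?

79 photos, 107 km, 53 stops

Photos: +8 each step, so 23, 31, 39, 47, 55, 63, 71 → 79.
Km: each term is the sum of the two before it; 2, 7, 9, 16, 25, 41, 66 → 107.
Stops goes 18, 20, 29, 31, 40, 42, 51 → 53 (alternating steps +2, +9, +2, +9, …).
So the next row is 79 photos, 107 km, 53 stops.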